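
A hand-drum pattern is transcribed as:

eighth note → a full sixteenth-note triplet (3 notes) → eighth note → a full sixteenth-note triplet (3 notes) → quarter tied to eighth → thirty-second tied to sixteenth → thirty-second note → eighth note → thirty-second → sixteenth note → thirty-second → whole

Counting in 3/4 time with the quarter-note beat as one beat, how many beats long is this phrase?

9

One quarter-note beat = 8 thirty-second notes.
Working in thirty-second notes: eighth note = 4; a full sixteenth-note triplet (3 notes) (three triplet sixteenths span one eighth) = 4; eighth note = 4; a full sixteenth-note triplet (3 notes) (three triplet sixteenths span one eighth) = 4; quarter tied to eighth (quarter + eighth) = 12; thirty-second tied to sixteenth (thirty-second + sixteenth) = 3; thirty-second note = 1; eighth note = 4; thirty-second = 1; sixteenth note = 2; thirty-second = 1; whole = 32.
Adding: 4 + 4 + 4 + 4 + 12 + 3 + 1 + 4 + 1 + 2 + 1 + 32 = 72.
72 ÷ 8 = 9 beats.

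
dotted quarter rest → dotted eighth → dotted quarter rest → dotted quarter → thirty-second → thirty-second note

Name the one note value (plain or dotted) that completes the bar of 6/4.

eighth note

The bar of 6/4 = 48 thirty-second notes.
Convert each value to thirty-second notes: dotted quarter rest = 12; dotted eighth = 6; dotted quarter rest = 12; dotted quarter = 12; thirty-second = 1; thirty-second note = 1.
Adding: 12 + 6 + 12 + 12 + 1 + 1 = 44.
Remaining: 48 − 44 = 4 thirty-second notes, which is a eighth note.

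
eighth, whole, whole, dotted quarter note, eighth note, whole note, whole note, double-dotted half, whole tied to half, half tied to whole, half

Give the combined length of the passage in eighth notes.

Express everything in eighth notes: eighth = 1; whole = 8; whole = 8; dotted quarter note = 3; eighth note = 1; whole note = 8; whole note = 8; double-dotted half = 7; whole tied to half (whole + half) = 12; half tied to whole (half + whole) = 12; half = 4.
Adding: 1 + 8 + 8 + 3 + 1 + 8 + 8 + 7 + 12 + 12 + 4 = 72 eighth notes.

72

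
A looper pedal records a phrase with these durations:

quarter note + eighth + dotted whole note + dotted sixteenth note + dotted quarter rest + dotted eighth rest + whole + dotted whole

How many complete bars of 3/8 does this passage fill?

One bar of 3/8 = 12 thirty-second notes.
Working in thirty-second notes: quarter note = 8; eighth = 4; dotted whole note = 48; dotted sixteenth note = 3; dotted quarter rest = 12; dotted eighth rest = 6; whole = 32; dotted whole = 48.
Altogether 8 + 4 + 48 + 3 + 12 + 6 + 32 + 48 = 161.
161 ÷ 12 = 13 complete bars with 5 left over.

13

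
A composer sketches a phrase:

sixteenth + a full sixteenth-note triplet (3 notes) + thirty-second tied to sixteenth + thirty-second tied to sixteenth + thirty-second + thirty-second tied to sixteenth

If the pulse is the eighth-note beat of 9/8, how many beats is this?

One eighth-note beat = 4 thirty-second notes.
Each duration in thirty-second notes: sixteenth = 2; a full sixteenth-note triplet (3 notes) (three triplet sixteenths span one eighth) = 4; thirty-second tied to sixteenth (thirty-second + sixteenth) = 3; thirty-second tied to sixteenth (thirty-second + sixteenth) = 3; thirty-second = 1; thirty-second tied to sixteenth (thirty-second + sixteenth) = 3.
Altogether 2 + 4 + 3 + 3 + 1 + 3 = 16.
16 ÷ 4 = 4 beats.

4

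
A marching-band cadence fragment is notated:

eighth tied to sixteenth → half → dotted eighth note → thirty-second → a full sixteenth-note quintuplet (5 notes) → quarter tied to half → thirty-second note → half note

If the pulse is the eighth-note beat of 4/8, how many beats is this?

One eighth-note beat = 4 thirty-second notes.
Each duration in thirty-second notes: eighth tied to sixteenth (eighth + sixteenth) = 6; half = 16; dotted eighth note = 6; thirty-second = 1; a full sixteenth-note quintuplet (5 notes) (five quintuplet sixteenths span one quarter) = 8; quarter tied to half (quarter + half) = 24; thirty-second note = 1; half note = 16.
Altogether 6 + 16 + 6 + 1 + 8 + 24 + 1 + 16 = 78.
78 ÷ 4 = 19.5 beats.

19.5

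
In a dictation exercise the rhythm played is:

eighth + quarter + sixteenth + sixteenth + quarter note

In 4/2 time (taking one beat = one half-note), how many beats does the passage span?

1.5

One half-note beat = 8 sixteenth notes.
Each duration in sixteenth notes: eighth = 2; quarter = 4; sixteenth = 1; sixteenth = 1; quarter note = 4.
Adding: 2 + 4 + 1 + 1 + 4 = 12.
12 ÷ 8 = 1.5 beats.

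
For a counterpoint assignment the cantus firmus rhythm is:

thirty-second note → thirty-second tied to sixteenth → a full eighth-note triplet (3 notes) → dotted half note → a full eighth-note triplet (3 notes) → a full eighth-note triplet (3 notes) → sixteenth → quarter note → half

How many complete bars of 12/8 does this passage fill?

1

One bar of 12/8 = 48 thirty-second notes.
Each duration in thirty-second notes: thirty-second note = 1; thirty-second tied to sixteenth (thirty-second + sixteenth) = 3; a full eighth-note triplet (3 notes) (three triplet eighths span one quarter) = 8; dotted half note = 24; a full eighth-note triplet (3 notes) (three triplet eighths span one quarter) = 8; a full eighth-note triplet (3 notes) (three triplet eighths span one quarter) = 8; sixteenth = 2; quarter note = 8; half = 16.
Altogether 1 + 3 + 8 + 24 + 8 + 8 + 2 + 8 + 16 = 78.
78 ÷ 48 = 1 complete bar with 30 left over.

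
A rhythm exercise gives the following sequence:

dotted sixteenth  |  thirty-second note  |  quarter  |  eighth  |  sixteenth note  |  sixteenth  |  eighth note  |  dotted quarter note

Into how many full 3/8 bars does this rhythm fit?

One bar of 3/8 = 12 thirty-second notes.
Express everything in thirty-second notes: dotted sixteenth = 3; thirty-second note = 1; quarter = 8; eighth = 4; sixteenth note = 2; sixteenth = 2; eighth note = 4; dotted quarter note = 12.
Altogether 3 + 1 + 8 + 4 + 2 + 2 + 4 + 12 = 36.
36 ÷ 12 = 3 complete bars with 0 left over.

3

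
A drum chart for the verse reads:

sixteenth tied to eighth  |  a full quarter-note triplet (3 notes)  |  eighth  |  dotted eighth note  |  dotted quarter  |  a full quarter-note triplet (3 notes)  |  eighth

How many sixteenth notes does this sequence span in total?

In sixteenth notes: sixteenth tied to eighth (sixteenth + eighth) = 3; a full quarter-note triplet (3 notes) (three triplet quarters span one half) = 8; eighth = 2; dotted eighth note = 3; dotted quarter = 6; a full quarter-note triplet (3 notes) (three triplet quarters span one half) = 8; eighth = 2.
Total: 3 + 8 + 2 + 3 + 6 + 8 + 2 = 32 sixteenth notes.

32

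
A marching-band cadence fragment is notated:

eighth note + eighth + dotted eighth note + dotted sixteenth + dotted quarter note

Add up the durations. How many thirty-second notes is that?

Working in thirty-second notes: eighth note = 4; eighth = 4; dotted eighth note = 6; dotted sixteenth = 3; dotted quarter note = 12.
Adding: 4 + 4 + 6 + 3 + 12 = 29 thirty-second notes.

29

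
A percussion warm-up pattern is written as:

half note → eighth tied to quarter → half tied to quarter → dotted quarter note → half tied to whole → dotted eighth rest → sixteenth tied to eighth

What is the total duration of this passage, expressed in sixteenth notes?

Express everything in sixteenth notes: half note = 8; eighth tied to quarter (eighth + quarter) = 6; half tied to quarter (half + quarter) = 12; dotted quarter note = 6; half tied to whole (half + whole) = 24; dotted eighth rest = 3; sixteenth tied to eighth (sixteenth + eighth) = 3.
Total: 8 + 6 + 12 + 6 + 24 + 3 + 3 = 62 sixteenth notes.

62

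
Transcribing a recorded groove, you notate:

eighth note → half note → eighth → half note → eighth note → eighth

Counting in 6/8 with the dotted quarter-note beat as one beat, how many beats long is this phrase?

4

One dotted quarter-note beat = 3 eighth notes.
In eighth notes: eighth note = 1; half note = 4; eighth = 1; half note = 4; eighth note = 1; eighth = 1.
Sum: 1 + 4 + 1 + 4 + 1 + 1 = 12.
12 ÷ 3 = 4 beats.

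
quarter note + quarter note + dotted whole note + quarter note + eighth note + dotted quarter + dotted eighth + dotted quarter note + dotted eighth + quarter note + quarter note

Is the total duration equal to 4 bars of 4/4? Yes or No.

Yes

One bar of 4/4 = 16 sixteenth notes, so 4 bars = 64.
Convert each value to sixteenth notes: quarter note = 4; quarter note = 4; dotted whole note = 24; quarter note = 4; eighth note = 2; dotted quarter = 6; dotted eighth = 3; dotted quarter note = 6; dotted eighth = 3; quarter note = 4; quarter note = 4.
Sum: 4 + 4 + 24 + 4 + 2 + 6 + 3 + 6 + 3 + 4 + 4 = 64.
64 equals 64, so the answer is Yes.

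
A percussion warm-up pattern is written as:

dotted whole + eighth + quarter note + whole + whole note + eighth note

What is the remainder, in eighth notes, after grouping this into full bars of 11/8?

One bar of 11/8 = 11 eighth notes.
Each duration in eighth notes: dotted whole = 12; eighth = 1; quarter note = 2; whole = 8; whole note = 8; eighth note = 1.
Total: 12 + 1 + 2 + 8 + 8 + 1 = 32.
32 ÷ 11 = 2 complete bars with 10 eighth notes remaining.

10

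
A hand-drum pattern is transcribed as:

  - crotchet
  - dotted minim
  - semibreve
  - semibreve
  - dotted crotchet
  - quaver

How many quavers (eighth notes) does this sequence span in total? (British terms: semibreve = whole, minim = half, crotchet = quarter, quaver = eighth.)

Convert each value to eighth notes: crotchet = 2; dotted minim = 6; semibreve = 8; semibreve = 8; dotted crotchet = 3; quaver = 1.
Sum: 2 + 6 + 8 + 8 + 3 + 1 = 28 eighth notes.

28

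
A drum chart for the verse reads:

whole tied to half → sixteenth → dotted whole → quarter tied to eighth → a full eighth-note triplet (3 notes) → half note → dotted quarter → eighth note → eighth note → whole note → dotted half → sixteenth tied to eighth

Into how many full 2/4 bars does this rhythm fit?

One bar of 2/4 = 8 sixteenth notes.
In sixteenth notes: whole tied to half (whole + half) = 24; sixteenth = 1; dotted whole = 24; quarter tied to eighth (quarter + eighth) = 6; a full eighth-note triplet (3 notes) (three triplet eighths span one quarter) = 4; half note = 8; dotted quarter = 6; eighth note = 2; eighth note = 2; whole note = 16; dotted half = 12; sixteenth tied to eighth (sixteenth + eighth) = 3.
Total: 24 + 1 + 24 + 6 + 4 + 8 + 6 + 2 + 2 + 16 + 12 + 3 = 108.
108 ÷ 8 = 13 complete bars with 4 left over.

13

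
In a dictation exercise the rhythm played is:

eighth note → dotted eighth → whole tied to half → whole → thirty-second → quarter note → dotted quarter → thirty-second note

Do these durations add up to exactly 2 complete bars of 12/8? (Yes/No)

One bar of 12/8 = 48 thirty-second notes, so 2 bars = 96.
In thirty-second notes: eighth note = 4; dotted eighth = 6; whole tied to half (whole + half) = 48; whole = 32; thirty-second = 1; quarter note = 8; dotted quarter = 12; thirty-second note = 1.
Altogether 4 + 6 + 48 + 32 + 1 + 8 + 12 + 1 = 112.
112 exceeds 96, so the answer is No.

No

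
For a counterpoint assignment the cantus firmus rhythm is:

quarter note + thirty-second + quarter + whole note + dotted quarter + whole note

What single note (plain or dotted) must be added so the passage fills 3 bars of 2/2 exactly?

dotted sixteenth note

3 bars of 2/2 = 96 thirty-second notes.
Express everything in thirty-second notes: quarter note = 8; thirty-second = 1; quarter = 8; whole note = 32; dotted quarter = 12; whole note = 32.
Sum: 8 + 1 + 8 + 32 + 12 + 32 = 93.
Remaining: 96 − 93 = 3 thirty-second notes, which is a dotted sixteenth note.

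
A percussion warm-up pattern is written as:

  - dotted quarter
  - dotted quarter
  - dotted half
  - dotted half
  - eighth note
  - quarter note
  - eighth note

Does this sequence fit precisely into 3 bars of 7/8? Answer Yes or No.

One bar of 7/8 = 7 eighth notes, so 3 bars = 21.
Convert each value to eighth notes: dotted quarter = 3; dotted quarter = 3; dotted half = 6; dotted half = 6; eighth note = 1; quarter note = 2; eighth note = 1.
Altogether 3 + 3 + 6 + 6 + 1 + 2 + 1 = 22.
22 exceeds 21, so the answer is No.

No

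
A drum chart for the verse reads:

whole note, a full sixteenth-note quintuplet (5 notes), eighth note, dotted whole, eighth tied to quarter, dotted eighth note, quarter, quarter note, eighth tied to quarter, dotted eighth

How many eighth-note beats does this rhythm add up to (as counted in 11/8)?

36

One eighth-note beat = 2 sixteenth notes.
Each duration in sixteenth notes: whole note = 16; a full sixteenth-note quintuplet (5 notes) (five quintuplet sixteenths span one quarter) = 4; eighth note = 2; dotted whole = 24; eighth tied to quarter (eighth + quarter) = 6; dotted eighth note = 3; quarter = 4; quarter note = 4; eighth tied to quarter (eighth + quarter) = 6; dotted eighth = 3.
Total: 16 + 4 + 2 + 24 + 6 + 3 + 4 + 4 + 6 + 3 = 72.
72 ÷ 2 = 36 beats.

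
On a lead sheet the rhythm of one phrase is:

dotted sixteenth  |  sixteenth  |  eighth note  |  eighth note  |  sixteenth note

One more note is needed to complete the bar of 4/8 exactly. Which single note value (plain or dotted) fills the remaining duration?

thirty-second note

The bar of 4/8 = 16 thirty-second notes.
Express everything in thirty-second notes: dotted sixteenth = 3; sixteenth = 2; eighth note = 4; eighth note = 4; sixteenth note = 2.
Total: 3 + 2 + 4 + 4 + 2 = 15.
Remaining: 16 − 15 = 1 thirty-second note, which is a thirty-second note.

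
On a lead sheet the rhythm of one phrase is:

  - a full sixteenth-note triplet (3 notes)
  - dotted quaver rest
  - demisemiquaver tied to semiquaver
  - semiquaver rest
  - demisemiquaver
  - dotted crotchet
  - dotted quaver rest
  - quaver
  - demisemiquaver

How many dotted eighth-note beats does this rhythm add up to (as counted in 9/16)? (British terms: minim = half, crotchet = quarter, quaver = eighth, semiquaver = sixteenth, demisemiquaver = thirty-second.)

6.5

One dotted eighth-note beat = 6 thirty-second notes.
Working in thirty-second notes: a full sixteenth-note triplet (3 notes) (three triplet sixteenths span one eighth) = 4; dotted quaver rest = 6; demisemiquaver tied to semiquaver (demisemiquaver + semiquaver) = 3; semiquaver rest = 2; demisemiquaver = 1; dotted crotchet = 12; dotted quaver rest = 6; quaver = 4; demisemiquaver = 1.
Adding: 4 + 6 + 3 + 2 + 1 + 12 + 6 + 4 + 1 = 39.
39 ÷ 6 = 6.5 beats.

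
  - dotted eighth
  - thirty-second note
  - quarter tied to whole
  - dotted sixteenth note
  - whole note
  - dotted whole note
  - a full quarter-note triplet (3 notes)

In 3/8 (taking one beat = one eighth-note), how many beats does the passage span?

One eighth-note beat = 4 thirty-second notes.
In thirty-second notes: dotted eighth = 6; thirty-second note = 1; quarter tied to whole (quarter + whole) = 40; dotted sixteenth note = 3; whole note = 32; dotted whole note = 48; a full quarter-note triplet (3 notes) (three triplet quarters span one half) = 16.
Sum: 6 + 1 + 40 + 3 + 32 + 48 + 16 = 146.
146 ÷ 4 = 36.5 beats.

36.5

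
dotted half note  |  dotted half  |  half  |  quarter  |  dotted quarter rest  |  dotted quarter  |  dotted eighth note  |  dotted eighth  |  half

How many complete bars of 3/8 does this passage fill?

10

One bar of 3/8 = 6 sixteenth notes.
Each duration in sixteenth notes: dotted half note = 12; dotted half = 12; half = 8; quarter = 4; dotted quarter rest = 6; dotted quarter = 6; dotted eighth note = 3; dotted eighth = 3; half = 8.
Altogether 12 + 12 + 8 + 4 + 6 + 6 + 3 + 3 + 8 = 62.
62 ÷ 6 = 10 complete bars with 2 left over.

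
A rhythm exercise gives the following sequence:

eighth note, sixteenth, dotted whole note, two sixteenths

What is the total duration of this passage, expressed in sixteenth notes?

Express everything in sixteenth notes: eighth note = 2; sixteenth = 1; dotted whole note = 24; sixteenth = 1; sixteenth = 1.
Adding: 2 + 1 + 24 + 1 + 1 = 29 sixteenth notes.

29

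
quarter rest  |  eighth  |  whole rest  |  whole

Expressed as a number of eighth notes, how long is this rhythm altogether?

Working in eighth notes: quarter rest = 2; eighth = 1; whole rest = 8; whole = 8.
Adding: 2 + 1 + 8 + 8 = 19 eighth notes.

19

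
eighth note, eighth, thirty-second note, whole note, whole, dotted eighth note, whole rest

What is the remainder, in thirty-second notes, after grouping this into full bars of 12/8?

One bar of 12/8 = 48 thirty-second notes.
Express everything in thirty-second notes: eighth note = 4; eighth = 4; thirty-second note = 1; whole note = 32; whole = 32; dotted eighth note = 6; whole rest = 32.
Altogether 4 + 4 + 1 + 32 + 32 + 6 + 32 = 111.
111 ÷ 48 = 2 complete bars with 15 thirty-second notes remaining.

15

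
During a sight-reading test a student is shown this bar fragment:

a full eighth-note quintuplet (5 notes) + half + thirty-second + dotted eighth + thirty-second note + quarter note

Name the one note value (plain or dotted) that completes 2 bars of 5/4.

whole note

2 bars of 5/4 = 80 thirty-second notes.
Convert each value to thirty-second notes: a full eighth-note quintuplet (5 notes) (five quintuplet eighths span one half) = 16; half = 16; thirty-second = 1; dotted eighth = 6; thirty-second note = 1; quarter note = 8.
Total: 16 + 16 + 1 + 6 + 1 + 8 = 48.
Remaining: 80 − 48 = 32 thirty-second notes, which is a whole note.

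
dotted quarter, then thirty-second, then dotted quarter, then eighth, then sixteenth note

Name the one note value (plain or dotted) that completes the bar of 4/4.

The bar of 4/4 = 32 thirty-second notes.
Express everything in thirty-second notes: dotted quarter = 12; thirty-second = 1; dotted quarter = 12; eighth = 4; sixteenth note = 2.
Total: 12 + 1 + 12 + 4 + 2 = 31.
Remaining: 32 − 31 = 1 thirty-second note, which is a thirty-second note.

thirty-second note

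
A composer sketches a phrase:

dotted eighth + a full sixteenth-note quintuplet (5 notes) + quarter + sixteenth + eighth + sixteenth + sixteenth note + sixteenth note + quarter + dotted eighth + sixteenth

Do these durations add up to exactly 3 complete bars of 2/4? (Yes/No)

No

One bar of 2/4 = 8 sixteenth notes, so 3 bars = 24.
In sixteenth notes: dotted eighth = 3; a full sixteenth-note quintuplet (5 notes) (five quintuplet sixteenths span one quarter) = 4; quarter = 4; sixteenth = 1; eighth = 2; sixteenth = 1; sixteenth note = 1; sixteenth note = 1; quarter = 4; dotted eighth = 3; sixteenth = 1.
Altogether 3 + 4 + 4 + 1 + 2 + 1 + 1 + 1 + 4 + 3 + 1 = 25.
25 exceeds 24, so the answer is No.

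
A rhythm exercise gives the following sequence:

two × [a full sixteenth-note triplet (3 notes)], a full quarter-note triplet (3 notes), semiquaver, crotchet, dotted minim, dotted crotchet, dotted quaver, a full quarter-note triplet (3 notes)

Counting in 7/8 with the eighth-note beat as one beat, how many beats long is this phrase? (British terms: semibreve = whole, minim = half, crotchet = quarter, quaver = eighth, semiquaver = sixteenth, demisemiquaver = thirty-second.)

23

One eighth-note beat = 2 sixteenth notes.
In sixteenth notes: a full sixteenth-note triplet (3 notes) (three triplet sixteenths span one eighth) = 2; a full sixteenth-note triplet (3 notes) (three triplet sixteenths span one eighth) = 2; a full quarter-note triplet (3 notes) (three triplet quarters span one half) = 8; semiquaver = 1; crotchet = 4; dotted minim = 12; dotted crotchet = 6; dotted quaver = 3; a full quarter-note triplet (3 notes) (three triplet quarters span one half) = 8.
Altogether 2 + 2 + 8 + 1 + 4 + 12 + 6 + 3 + 8 = 46.
46 ÷ 2 = 23 beats.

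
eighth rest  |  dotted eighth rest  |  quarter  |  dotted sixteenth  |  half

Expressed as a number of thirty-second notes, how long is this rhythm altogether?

37

Convert each value to thirty-second notes: eighth rest = 4; dotted eighth rest = 6; quarter = 8; dotted sixteenth = 3; half = 16.
Sum: 4 + 6 + 8 + 3 + 16 = 37 thirty-second notes.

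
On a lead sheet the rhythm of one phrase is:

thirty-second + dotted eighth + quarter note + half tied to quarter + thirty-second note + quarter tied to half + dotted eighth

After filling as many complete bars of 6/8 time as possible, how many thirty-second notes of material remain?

One bar of 6/8 = 24 thirty-second notes.
Working in thirty-second notes: thirty-second = 1; dotted eighth = 6; quarter note = 8; half tied to quarter (half + quarter) = 24; thirty-second note = 1; quarter tied to half (quarter + half) = 24; dotted eighth = 6.
Sum: 1 + 6 + 8 + 24 + 1 + 24 + 6 = 70.
70 ÷ 24 = 2 complete bars with 22 thirty-second notes remaining.

22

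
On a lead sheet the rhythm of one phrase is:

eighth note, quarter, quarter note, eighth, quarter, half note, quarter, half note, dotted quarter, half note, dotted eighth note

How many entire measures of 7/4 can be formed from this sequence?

One bar of 7/4 = 28 sixteenth notes.
Express everything in sixteenth notes: eighth note = 2; quarter = 4; quarter note = 4; eighth = 2; quarter = 4; half note = 8; quarter = 4; half note = 8; dotted quarter = 6; half note = 8; dotted eighth note = 3.
Sum: 2 + 4 + 4 + 2 + 4 + 8 + 4 + 8 + 6 + 8 + 3 = 53.
53 ÷ 28 = 1 complete bar with 25 left over.

1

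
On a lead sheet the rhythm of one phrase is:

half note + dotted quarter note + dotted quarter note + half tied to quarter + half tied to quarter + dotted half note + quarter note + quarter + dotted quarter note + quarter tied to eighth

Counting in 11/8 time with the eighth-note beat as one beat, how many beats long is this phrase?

38

One eighth-note beat = 2 sixteenth notes.
Express everything in sixteenth notes: half note = 8; dotted quarter note = 6; dotted quarter note = 6; half tied to quarter (half + quarter) = 12; half tied to quarter (half + quarter) = 12; dotted half note = 12; quarter note = 4; quarter = 4; dotted quarter note = 6; quarter tied to eighth (quarter + eighth) = 6.
Adding: 8 + 6 + 6 + 12 + 12 + 12 + 4 + 4 + 6 + 6 = 76.
76 ÷ 2 = 38 beats.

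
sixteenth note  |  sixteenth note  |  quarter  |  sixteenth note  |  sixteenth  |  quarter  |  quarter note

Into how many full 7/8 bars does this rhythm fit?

One bar of 7/8 = 14 sixteenth notes.
Convert each value to sixteenth notes: sixteenth note = 1; sixteenth note = 1; quarter = 4; sixteenth note = 1; sixteenth = 1; quarter = 4; quarter note = 4.
Adding: 1 + 1 + 4 + 1 + 1 + 4 + 4 = 16.
16 ÷ 14 = 1 complete bar with 2 left over.

1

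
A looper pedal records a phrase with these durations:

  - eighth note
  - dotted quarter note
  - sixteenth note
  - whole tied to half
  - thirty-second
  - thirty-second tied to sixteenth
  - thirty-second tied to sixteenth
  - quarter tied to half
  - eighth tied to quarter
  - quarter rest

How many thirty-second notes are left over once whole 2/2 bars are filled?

21

One bar of 2/2 = 32 thirty-second notes.
Express everything in thirty-second notes: eighth note = 4; dotted quarter note = 12; sixteenth note = 2; whole tied to half (whole + half) = 48; thirty-second = 1; thirty-second tied to sixteenth (thirty-second + sixteenth) = 3; thirty-second tied to sixteenth (thirty-second + sixteenth) = 3; quarter tied to half (quarter + half) = 24; eighth tied to quarter (eighth + quarter) = 12; quarter rest = 8.
Altogether 4 + 12 + 2 + 48 + 1 + 3 + 3 + 24 + 12 + 8 = 117.
117 ÷ 32 = 3 complete bars with 21 thirty-second notes remaining.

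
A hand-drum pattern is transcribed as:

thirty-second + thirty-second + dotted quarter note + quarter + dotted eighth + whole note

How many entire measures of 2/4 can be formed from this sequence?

3

One bar of 2/4 = 16 thirty-second notes.
In thirty-second notes: thirty-second = 1; thirty-second = 1; dotted quarter note = 12; quarter = 8; dotted eighth = 6; whole note = 32.
Total: 1 + 1 + 12 + 8 + 6 + 32 = 60.
60 ÷ 16 = 3 complete bars with 12 left over.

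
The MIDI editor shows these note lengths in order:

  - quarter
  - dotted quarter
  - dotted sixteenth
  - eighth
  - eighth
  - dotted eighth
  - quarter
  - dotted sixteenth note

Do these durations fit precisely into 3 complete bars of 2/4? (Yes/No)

Yes

One bar of 2/4 = 16 thirty-second notes, so 3 bars = 48.
In thirty-second notes: quarter = 8; dotted quarter = 12; dotted sixteenth = 3; eighth = 4; eighth = 4; dotted eighth = 6; quarter = 8; dotted sixteenth note = 3.
Sum: 8 + 12 + 3 + 4 + 4 + 6 + 8 + 3 = 48.
48 equals 48, so the answer is Yes.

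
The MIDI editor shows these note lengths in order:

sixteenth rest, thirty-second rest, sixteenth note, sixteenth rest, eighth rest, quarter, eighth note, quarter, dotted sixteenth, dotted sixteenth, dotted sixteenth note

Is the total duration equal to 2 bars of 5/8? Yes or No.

Yes

One bar of 5/8 = 20 thirty-second notes, so 2 bars = 40.
In thirty-second notes: sixteenth rest = 2; thirty-second rest = 1; sixteenth note = 2; sixteenth rest = 2; eighth rest = 4; quarter = 8; eighth note = 4; quarter = 8; dotted sixteenth = 3; dotted sixteenth = 3; dotted sixteenth note = 3.
Total: 2 + 1 + 2 + 2 + 4 + 8 + 4 + 8 + 3 + 3 + 3 = 40.
40 equals 40, so the answer is Yes.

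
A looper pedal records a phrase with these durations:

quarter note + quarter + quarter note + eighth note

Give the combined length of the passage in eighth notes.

7

In eighth notes: quarter note = 2; quarter = 2; quarter note = 2; eighth note = 1.
Altogether 2 + 2 + 2 + 1 = 7 eighth notes.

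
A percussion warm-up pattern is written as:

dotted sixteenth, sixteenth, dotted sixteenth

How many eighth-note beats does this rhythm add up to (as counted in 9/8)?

One eighth-note beat = 4 thirty-second notes.
Working in thirty-second notes: dotted sixteenth = 3; sixteenth = 2; dotted sixteenth = 3.
Sum: 3 + 2 + 3 = 8.
8 ÷ 4 = 2 beats.

2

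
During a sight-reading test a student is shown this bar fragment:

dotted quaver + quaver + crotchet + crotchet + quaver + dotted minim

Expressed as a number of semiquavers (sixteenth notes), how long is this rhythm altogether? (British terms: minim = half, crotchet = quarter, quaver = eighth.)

In sixteenth notes: dotted quaver = 3; quaver = 2; crotchet = 4; crotchet = 4; quaver = 2; dotted minim = 12.
Total: 3 + 2 + 4 + 4 + 2 + 12 = 27 sixteenth notes.

27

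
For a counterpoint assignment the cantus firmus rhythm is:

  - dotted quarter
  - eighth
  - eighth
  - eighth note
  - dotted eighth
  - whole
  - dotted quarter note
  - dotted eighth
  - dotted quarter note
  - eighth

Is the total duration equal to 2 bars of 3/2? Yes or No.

Yes

One bar of 3/2 = 24 sixteenth notes, so 2 bars = 48.
Express everything in sixteenth notes: dotted quarter = 6; eighth = 2; eighth = 2; eighth note = 2; dotted eighth = 3; whole = 16; dotted quarter note = 6; dotted eighth = 3; dotted quarter note = 6; eighth = 2.
Total: 6 + 2 + 2 + 2 + 3 + 16 + 6 + 3 + 6 + 2 = 48.
48 equals 48, so the answer is Yes.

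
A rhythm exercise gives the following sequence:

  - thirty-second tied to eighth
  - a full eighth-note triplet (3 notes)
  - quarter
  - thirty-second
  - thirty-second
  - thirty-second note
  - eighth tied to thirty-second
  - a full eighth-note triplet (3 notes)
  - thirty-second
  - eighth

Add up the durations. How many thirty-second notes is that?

In thirty-second notes: thirty-second tied to eighth (thirty-second + eighth) = 5; a full eighth-note triplet (3 notes) (three triplet eighths span one quarter) = 8; quarter = 8; thirty-second = 1; thirty-second = 1; thirty-second note = 1; eighth tied to thirty-second (eighth + thirty-second) = 5; a full eighth-note triplet (3 notes) (three triplet eighths span one quarter) = 8; thirty-second = 1; eighth = 4.
Adding: 5 + 8 + 8 + 1 + 1 + 1 + 5 + 8 + 1 + 4 = 42 thirty-second notes.

42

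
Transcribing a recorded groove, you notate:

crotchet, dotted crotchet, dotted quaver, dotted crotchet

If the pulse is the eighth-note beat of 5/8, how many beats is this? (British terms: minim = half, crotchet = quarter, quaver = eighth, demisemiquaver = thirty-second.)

9.5

One eighth-note beat = 2 sixteenth notes.
Convert each value to sixteenth notes: crotchet = 4; dotted crotchet = 6; dotted quaver = 3; dotted crotchet = 6.
Sum: 4 + 6 + 3 + 6 = 19.
19 ÷ 2 = 9.5 beats.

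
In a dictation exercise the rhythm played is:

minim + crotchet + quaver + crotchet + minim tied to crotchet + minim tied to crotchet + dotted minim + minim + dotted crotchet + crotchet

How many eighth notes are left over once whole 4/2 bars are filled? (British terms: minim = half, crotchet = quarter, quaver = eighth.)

One bar of 4/2 = 16 eighth notes.
In eighth notes: minim = 4; crotchet = 2; quaver = 1; crotchet = 2; minim tied to crotchet (minim + crotchet) = 6; minim tied to crotchet (minim + crotchet) = 6; dotted minim = 6; minim = 4; dotted crotchet = 3; crotchet = 2.
Adding: 4 + 2 + 1 + 2 + 6 + 6 + 6 + 4 + 3 + 2 = 36.
36 ÷ 16 = 2 complete bars with 4 eighth notes remaining.

4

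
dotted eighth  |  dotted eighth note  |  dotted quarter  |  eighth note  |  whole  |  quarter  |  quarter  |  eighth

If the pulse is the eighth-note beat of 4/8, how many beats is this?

One eighth-note beat = 2 sixteenth notes.
In sixteenth notes: dotted eighth = 3; dotted eighth note = 3; dotted quarter = 6; eighth note = 2; whole = 16; quarter = 4; quarter = 4; eighth = 2.
Altogether 3 + 3 + 6 + 2 + 16 + 4 + 4 + 2 = 40.
40 ÷ 2 = 20 beats.

20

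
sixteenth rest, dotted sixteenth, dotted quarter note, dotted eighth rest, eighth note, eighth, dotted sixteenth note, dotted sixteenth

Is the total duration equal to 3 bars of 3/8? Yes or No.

No

One bar of 3/8 = 12 thirty-second notes, so 3 bars = 36.
Convert each value to thirty-second notes: sixteenth rest = 2; dotted sixteenth = 3; dotted quarter note = 12; dotted eighth rest = 6; eighth note = 4; eighth = 4; dotted sixteenth note = 3; dotted sixteenth = 3.
Sum: 2 + 3 + 12 + 6 + 4 + 4 + 3 + 3 = 37.
37 exceeds 36, so the answer is No.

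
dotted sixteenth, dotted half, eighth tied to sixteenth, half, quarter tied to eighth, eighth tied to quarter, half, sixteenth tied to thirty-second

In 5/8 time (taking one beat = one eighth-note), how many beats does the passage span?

23

One eighth-note beat = 4 thirty-second notes.
Each duration in thirty-second notes: dotted sixteenth = 3; dotted half = 24; eighth tied to sixteenth (eighth + sixteenth) = 6; half = 16; quarter tied to eighth (quarter + eighth) = 12; eighth tied to quarter (eighth + quarter) = 12; half = 16; sixteenth tied to thirty-second (sixteenth + thirty-second) = 3.
Total: 3 + 24 + 6 + 16 + 12 + 12 + 16 + 3 = 92.
92 ÷ 4 = 23 beats.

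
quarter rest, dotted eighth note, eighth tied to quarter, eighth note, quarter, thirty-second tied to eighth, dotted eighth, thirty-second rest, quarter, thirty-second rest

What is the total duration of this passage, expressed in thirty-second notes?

59

Working in thirty-second notes: quarter rest = 8; dotted eighth note = 6; eighth tied to quarter (eighth + quarter) = 12; eighth note = 4; quarter = 8; thirty-second tied to eighth (thirty-second + eighth) = 5; dotted eighth = 6; thirty-second rest = 1; quarter = 8; thirty-second rest = 1.
Sum: 8 + 6 + 12 + 4 + 8 + 5 + 6 + 1 + 8 + 1 = 59 thirty-second notes.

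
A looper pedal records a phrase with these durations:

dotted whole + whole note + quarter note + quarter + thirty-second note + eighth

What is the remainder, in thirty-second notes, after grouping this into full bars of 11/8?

13

One bar of 11/8 = 44 thirty-second notes.
Convert each value to thirty-second notes: dotted whole = 48; whole note = 32; quarter note = 8; quarter = 8; thirty-second note = 1; eighth = 4.
Sum: 48 + 32 + 8 + 8 + 1 + 4 = 101.
101 ÷ 44 = 2 complete bars with 13 thirty-second notes remaining.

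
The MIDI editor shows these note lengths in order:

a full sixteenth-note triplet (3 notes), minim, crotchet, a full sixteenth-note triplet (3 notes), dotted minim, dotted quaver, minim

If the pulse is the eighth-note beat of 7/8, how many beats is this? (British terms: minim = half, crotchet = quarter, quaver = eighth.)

One eighth-note beat = 2 sixteenth notes.
Each duration in sixteenth notes: a full sixteenth-note triplet (3 notes) (three triplet sixteenths span one eighth) = 2; minim = 8; crotchet = 4; a full sixteenth-note triplet (3 notes) (three triplet sixteenths span one eighth) = 2; dotted minim = 12; dotted quaver = 3; minim = 8.
Sum: 2 + 8 + 4 + 2 + 12 + 3 + 8 = 39.
39 ÷ 2 = 19.5 beats.

19.5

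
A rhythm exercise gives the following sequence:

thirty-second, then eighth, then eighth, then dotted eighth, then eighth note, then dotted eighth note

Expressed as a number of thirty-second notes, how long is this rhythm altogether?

25

Convert each value to thirty-second notes: thirty-second = 1; eighth = 4; eighth = 4; dotted eighth = 6; eighth note = 4; dotted eighth note = 6.
Sum: 1 + 4 + 4 + 6 + 4 + 6 = 25 thirty-second notes.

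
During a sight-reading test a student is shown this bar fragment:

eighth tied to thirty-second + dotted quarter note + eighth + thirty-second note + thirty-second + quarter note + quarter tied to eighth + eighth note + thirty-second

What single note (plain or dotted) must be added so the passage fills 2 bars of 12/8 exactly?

2 bars of 12/8 = 96 thirty-second notes.
Working in thirty-second notes: eighth tied to thirty-second (eighth + thirty-second) = 5; dotted quarter note = 12; eighth = 4; thirty-second note = 1; thirty-second = 1; quarter note = 8; quarter tied to eighth (quarter + eighth) = 12; eighth note = 4; thirty-second = 1.
Altogether 5 + 12 + 4 + 1 + 1 + 8 + 12 + 4 + 1 = 48.
Remaining: 96 − 48 = 48 thirty-second notes, which is a dotted whole note.

dotted whole note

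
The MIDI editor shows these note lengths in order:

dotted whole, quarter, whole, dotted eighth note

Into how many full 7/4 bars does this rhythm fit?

One bar of 7/4 = 28 sixteenth notes.
Express everything in sixteenth notes: dotted whole = 24; quarter = 4; whole = 16; dotted eighth note = 3.
Altogether 24 + 4 + 16 + 3 = 47.
47 ÷ 28 = 1 complete bar with 19 left over.

1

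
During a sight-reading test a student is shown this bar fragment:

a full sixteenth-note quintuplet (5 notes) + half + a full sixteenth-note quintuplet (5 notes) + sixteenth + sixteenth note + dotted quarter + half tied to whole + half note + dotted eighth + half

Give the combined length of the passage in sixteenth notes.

Express everything in sixteenth notes: a full sixteenth-note quintuplet (5 notes) (five quintuplet sixteenths span one quarter) = 4; half = 8; a full sixteenth-note quintuplet (5 notes) (five quintuplet sixteenths span one quarter) = 4; sixteenth = 1; sixteenth note = 1; dotted quarter = 6; half tied to whole (half + whole) = 24; half note = 8; dotted eighth = 3; half = 8.
Sum: 4 + 8 + 4 + 1 + 1 + 6 + 24 + 8 + 3 + 8 = 67 sixteenth notes.

67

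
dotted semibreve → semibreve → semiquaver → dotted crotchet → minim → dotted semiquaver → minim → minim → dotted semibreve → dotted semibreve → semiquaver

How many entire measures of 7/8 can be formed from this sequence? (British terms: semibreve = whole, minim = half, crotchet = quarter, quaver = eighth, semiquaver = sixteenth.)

8

One bar of 7/8 = 28 thirty-second notes.
Express everything in thirty-second notes: dotted semibreve = 48; semibreve = 32; semiquaver = 2; dotted crotchet = 12; minim = 16; dotted semiquaver = 3; minim = 16; minim = 16; dotted semibreve = 48; dotted semibreve = 48; semiquaver = 2.
Total: 48 + 32 + 2 + 12 + 16 + 3 + 16 + 16 + 48 + 48 + 2 = 243.
243 ÷ 28 = 8 complete bars with 19 left over.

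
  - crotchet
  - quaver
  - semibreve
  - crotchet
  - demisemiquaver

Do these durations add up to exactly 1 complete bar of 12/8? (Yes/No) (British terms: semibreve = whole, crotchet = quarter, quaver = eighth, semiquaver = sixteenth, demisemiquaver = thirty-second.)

No

One bar of 12/8 = 48 thirty-second notes.
Convert each value to thirty-second notes: crotchet = 8; quaver = 4; semibreve = 32; crotchet = 8; demisemiquaver = 1.
Altogether 8 + 4 + 32 + 8 + 1 = 53.
53 exceeds 48, so the answer is No.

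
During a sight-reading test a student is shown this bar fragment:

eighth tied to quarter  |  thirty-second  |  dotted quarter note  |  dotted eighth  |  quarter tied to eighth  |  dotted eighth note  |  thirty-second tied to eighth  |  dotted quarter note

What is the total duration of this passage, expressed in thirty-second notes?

Working in thirty-second notes: eighth tied to quarter (eighth + quarter) = 12; thirty-second = 1; dotted quarter note = 12; dotted eighth = 6; quarter tied to eighth (quarter + eighth) = 12; dotted eighth note = 6; thirty-second tied to eighth (thirty-second + eighth) = 5; dotted quarter note = 12.
Adding: 12 + 1 + 12 + 6 + 12 + 6 + 5 + 12 = 66 thirty-second notes.

66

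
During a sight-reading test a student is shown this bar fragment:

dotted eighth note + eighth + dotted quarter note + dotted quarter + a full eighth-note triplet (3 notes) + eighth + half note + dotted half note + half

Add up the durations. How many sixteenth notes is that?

Working in sixteenth notes: dotted eighth note = 3; eighth = 2; dotted quarter note = 6; dotted quarter = 6; a full eighth-note triplet (3 notes) (three triplet eighths span one quarter) = 4; eighth = 2; half note = 8; dotted half note = 12; half = 8.
Altogether 3 + 2 + 6 + 6 + 4 + 2 + 8 + 12 + 8 = 51 sixteenth notes.

51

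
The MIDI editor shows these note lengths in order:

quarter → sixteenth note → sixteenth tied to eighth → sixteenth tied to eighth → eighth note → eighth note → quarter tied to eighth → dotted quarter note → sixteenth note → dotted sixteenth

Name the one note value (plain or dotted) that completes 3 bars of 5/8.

thirty-second note

3 bars of 5/8 = 60 thirty-second notes.
Convert each value to thirty-second notes: quarter = 8; sixteenth note = 2; sixteenth tied to eighth (sixteenth + eighth) = 6; sixteenth tied to eighth (sixteenth + eighth) = 6; eighth note = 4; eighth note = 4; quarter tied to eighth (quarter + eighth) = 12; dotted quarter note = 12; sixteenth note = 2; dotted sixteenth = 3.
Sum: 8 + 2 + 6 + 6 + 4 + 4 + 12 + 12 + 2 + 3 = 59.
Remaining: 60 − 59 = 1 thirty-second note, which is a thirty-second note.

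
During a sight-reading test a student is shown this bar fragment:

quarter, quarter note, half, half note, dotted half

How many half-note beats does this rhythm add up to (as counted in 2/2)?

4.5

One half-note beat = 2 quarter notes.
Express everything in quarter notes: quarter = 1; quarter note = 1; half = 2; half note = 2; dotted half = 3.
Altogether 1 + 1 + 2 + 2 + 3 = 9.
9 ÷ 2 = 4.5 beats.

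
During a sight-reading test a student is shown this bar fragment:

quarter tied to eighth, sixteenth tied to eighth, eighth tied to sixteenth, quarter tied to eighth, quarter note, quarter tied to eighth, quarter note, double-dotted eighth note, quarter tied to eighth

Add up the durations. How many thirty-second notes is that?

Express everything in thirty-second notes: quarter tied to eighth (quarter + eighth) = 12; sixteenth tied to eighth (sixteenth + eighth) = 6; eighth tied to sixteenth (eighth + sixteenth) = 6; quarter tied to eighth (quarter + eighth) = 12; quarter note = 8; quarter tied to eighth (quarter + eighth) = 12; quarter note = 8; double-dotted eighth note = 7; quarter tied to eighth (quarter + eighth) = 12.
Adding: 12 + 6 + 6 + 12 + 8 + 12 + 8 + 7 + 12 = 83 thirty-second notes.

83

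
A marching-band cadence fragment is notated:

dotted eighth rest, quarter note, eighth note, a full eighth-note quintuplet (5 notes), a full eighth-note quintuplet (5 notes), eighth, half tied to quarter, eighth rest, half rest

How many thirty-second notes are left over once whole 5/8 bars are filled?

18

One bar of 5/8 = 10 sixteenth notes.
Convert each value to sixteenth notes: dotted eighth rest = 3; quarter note = 4; eighth note = 2; a full eighth-note quintuplet (5 notes) (five quintuplet eighths span one half) = 8; a full eighth-note quintuplet (5 notes) (five quintuplet eighths span one half) = 8; eighth = 2; half tied to quarter (half + quarter) = 12; eighth rest = 2; half rest = 8.
Altogether 3 + 4 + 2 + 8 + 8 + 2 + 12 + 2 + 8 = 49.
49 ÷ 10 = 4 complete bars with 9 sixteenth notes remaining = 18 thirty-second notes.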